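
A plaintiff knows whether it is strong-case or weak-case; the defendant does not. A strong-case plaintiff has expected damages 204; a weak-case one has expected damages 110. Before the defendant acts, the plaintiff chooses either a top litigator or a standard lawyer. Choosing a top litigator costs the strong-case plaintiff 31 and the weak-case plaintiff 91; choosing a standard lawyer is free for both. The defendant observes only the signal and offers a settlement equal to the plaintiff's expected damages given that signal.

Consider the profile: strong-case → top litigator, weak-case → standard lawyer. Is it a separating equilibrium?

No

If types separate, top litigator earns payment 204 and standard lawyer earns 110.
Strong-case: top litigator gives 204 − 31 = 173; standard lawyer gives 110 − 0 = 110. No deviation. ✓
Weak-case: standard lawyer gives 110 − 0 = 110; top litigator gives 204 − 91 = 113. Would deviate. ✗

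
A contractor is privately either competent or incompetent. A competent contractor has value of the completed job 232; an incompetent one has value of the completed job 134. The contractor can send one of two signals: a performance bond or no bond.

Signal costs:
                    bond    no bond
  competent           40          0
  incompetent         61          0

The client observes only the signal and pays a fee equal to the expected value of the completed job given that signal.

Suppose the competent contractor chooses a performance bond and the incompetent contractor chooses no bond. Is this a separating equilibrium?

If types separate, bond earns payment 232 and no bond earns 134.
Competent: bond gives 232 − 40 = 192; no bond gives 134 − 0 = 134. No deviation. ✓
Incompetent: no bond gives 134 − 0 = 134; bond gives 232 − 61 = 171. Would deviate. ✗

No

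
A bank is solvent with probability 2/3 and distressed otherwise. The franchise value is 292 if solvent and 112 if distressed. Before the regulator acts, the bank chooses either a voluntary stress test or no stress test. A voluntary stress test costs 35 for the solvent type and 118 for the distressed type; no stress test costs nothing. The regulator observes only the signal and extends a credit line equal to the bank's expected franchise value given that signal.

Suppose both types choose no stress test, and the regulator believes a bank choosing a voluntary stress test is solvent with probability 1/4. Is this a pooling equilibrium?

Yes

On the equilibrium path (no stress test) the regulator holds the prior 2/3 and pays 2/3·292 + 1/3·112 = 232. Off-path (stress test) belief 1/4 gives 1/4·292 + 3/4·112 = 157.
Solvent: no stress test gives 232 − 0 = 232; stress test gives 157 − 35 = 122. Stays. ✓
Distressed: no stress test gives 232 − 0 = 232; stress test gives 157 − 118 = 39. Stays. ✓
Beliefs are Bayes-consistent on-path and both types best-respond.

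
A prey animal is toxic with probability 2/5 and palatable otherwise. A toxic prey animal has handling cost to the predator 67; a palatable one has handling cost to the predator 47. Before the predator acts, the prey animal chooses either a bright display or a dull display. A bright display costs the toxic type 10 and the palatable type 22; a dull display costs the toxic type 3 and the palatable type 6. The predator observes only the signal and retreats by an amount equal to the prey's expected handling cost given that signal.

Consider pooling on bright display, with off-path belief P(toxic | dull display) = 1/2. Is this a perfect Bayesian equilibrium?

No

At the pooled signal (bright display) the predator holds the prior 2/5 and pays 2/5·67 + 3/5·47 = 55. Off-path (dull display) belief 1/2 gives 1/2·67 + 1/2·47 = 57.
Toxic: bright display gives 55 − 10 = 45; dull display gives 57 − 3 = 54. Deviates. ✗
Palatable: bright display gives 55 − 22 = 33; dull display gives 57 − 6 = 51. Deviates. ✗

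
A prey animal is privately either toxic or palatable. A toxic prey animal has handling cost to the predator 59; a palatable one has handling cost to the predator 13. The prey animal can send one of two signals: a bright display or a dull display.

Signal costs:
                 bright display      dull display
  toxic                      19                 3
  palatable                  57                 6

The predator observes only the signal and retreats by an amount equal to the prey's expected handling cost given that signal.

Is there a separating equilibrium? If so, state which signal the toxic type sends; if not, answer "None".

Try toxic → bright display, palatable → dull display:
  If types separate, bright display earns payment 59 and dull display earns 13.
  Toxic: bright display gives 59 − 19 = 40; dull display gives 13 − 3 = 10. No deviation. ✓
  Palatable: dull display gives 13 − 6 = 7; bright display gives 59 − 57 = 2. No deviation. ✓
Both hold — the toxic type sends bright display.

bright display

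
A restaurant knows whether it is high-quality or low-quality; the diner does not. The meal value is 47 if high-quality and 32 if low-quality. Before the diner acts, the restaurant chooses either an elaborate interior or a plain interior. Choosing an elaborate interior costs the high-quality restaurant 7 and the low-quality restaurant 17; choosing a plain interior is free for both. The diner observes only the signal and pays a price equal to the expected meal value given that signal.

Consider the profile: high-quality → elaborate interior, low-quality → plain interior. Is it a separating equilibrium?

Yes

Under separation the diner infers type exactly: elaborate interior → high-quality (pays 47), plain interior → low-quality (pays 32).
High-quality: elaborate interior gives 47 − 7 = 40; plain interior gives 32 − 0 = 32. No deviation. ✓
Low-quality: plain interior gives 32 − 0 = 32; elaborate interior gives 47 − 17 = 30. No deviation. ✓
Both incentive constraints hold.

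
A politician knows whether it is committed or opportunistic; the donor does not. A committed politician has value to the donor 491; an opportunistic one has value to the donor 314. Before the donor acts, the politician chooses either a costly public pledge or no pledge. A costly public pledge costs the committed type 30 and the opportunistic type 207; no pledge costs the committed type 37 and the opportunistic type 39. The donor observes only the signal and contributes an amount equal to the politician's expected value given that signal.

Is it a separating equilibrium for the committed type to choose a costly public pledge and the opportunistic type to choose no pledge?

No

Under separation the donor infers type exactly: pledge → committed (pays 491), no pledge → opportunistic (pays 314).
Committed: pledge gives 491 − 30 = 461; no pledge gives 314 − 37 = 277. No deviation. ✓
Opportunistic: no pledge gives 314 − 39 = 275; pledge gives 491 − 207 = 284. Would deviate. ✗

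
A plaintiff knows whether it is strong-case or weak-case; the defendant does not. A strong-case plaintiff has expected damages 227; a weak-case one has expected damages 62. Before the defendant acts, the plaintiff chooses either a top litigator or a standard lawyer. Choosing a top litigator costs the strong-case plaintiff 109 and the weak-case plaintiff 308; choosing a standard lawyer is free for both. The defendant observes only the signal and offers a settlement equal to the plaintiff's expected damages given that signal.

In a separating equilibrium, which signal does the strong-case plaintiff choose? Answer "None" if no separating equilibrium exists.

top litigator

Try strong-case → top litigator, weak-case → standard lawyer:
  If types separate, top litigator earns payment 227 and standard lawyer earns 62.
  Strong-case: top litigator gives 227 − 109 = 118; standard lawyer gives 62 − 0 = 62. No deviation. ✓
  Weak-case: standard lawyer gives 62 − 0 = 62; top litigator gives 227 − 308 = -81. No deviation. ✓
Both hold — the strong-case type sends top litigator.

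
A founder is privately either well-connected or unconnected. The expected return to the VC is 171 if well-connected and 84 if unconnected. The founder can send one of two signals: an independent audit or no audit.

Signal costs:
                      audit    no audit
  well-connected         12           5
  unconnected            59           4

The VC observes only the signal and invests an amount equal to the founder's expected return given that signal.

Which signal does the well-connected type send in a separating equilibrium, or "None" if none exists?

Try well-connected → audit, unconnected → no audit:
  Under separation the VC infers type exactly: audit → well-connected (pays 171), no audit → unconnected (pays 84).
  Well-connected: audit gives 171 − 12 = 159; no audit gives 84 − 5 = 79. No deviation. ✓
  Unconnected: no audit gives 84 − 4 = 80; audit gives 171 − 59 = 112. Would deviate. ✗
Try well-connected → no audit, unconnected → audit:
  Under separation the VC infers type exactly: no audit → well-connected (pays 171), audit → unconnected (pays 84).
  Well-connected: no audit gives 171 − 5 = 166; audit gives 84 − 12 = 72. No deviation. ✓
  Unconnected: audit gives 84 − 59 = 25; no audit gives 171 − 4 = 167. Would deviate. ✗
Neither assignment is incentive-compatible.

None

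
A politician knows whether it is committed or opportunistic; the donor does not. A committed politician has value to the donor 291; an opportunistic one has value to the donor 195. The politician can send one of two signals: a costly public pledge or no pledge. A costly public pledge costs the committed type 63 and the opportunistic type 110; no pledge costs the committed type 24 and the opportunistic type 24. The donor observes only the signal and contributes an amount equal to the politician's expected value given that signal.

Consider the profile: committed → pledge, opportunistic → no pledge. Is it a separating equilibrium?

If types separate, pledge earns payment 291 and no pledge earns 195.
Committed: pledge gives 291 − 63 = 228; no pledge gives 195 − 24 = 171. No deviation. ✓
Opportunistic: no pledge gives 195 − 24 = 171; pledge gives 291 − 110 = 181. Would deviate. ✗

No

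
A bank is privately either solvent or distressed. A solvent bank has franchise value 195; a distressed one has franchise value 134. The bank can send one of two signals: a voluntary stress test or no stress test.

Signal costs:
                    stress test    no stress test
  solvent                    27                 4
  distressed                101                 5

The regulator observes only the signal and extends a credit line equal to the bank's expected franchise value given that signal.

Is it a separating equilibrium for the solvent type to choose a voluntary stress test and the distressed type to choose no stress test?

Yes

If types separate, stress test earns payment 195 and no stress test earns 134.
Solvent: stress test gives 195 − 27 = 168; no stress test gives 134 − 4 = 130. No deviation. ✓
Distressed: no stress test gives 134 − 5 = 129; stress test gives 195 − 101 = 94. No deviation. ✓
Both incentive constraints hold.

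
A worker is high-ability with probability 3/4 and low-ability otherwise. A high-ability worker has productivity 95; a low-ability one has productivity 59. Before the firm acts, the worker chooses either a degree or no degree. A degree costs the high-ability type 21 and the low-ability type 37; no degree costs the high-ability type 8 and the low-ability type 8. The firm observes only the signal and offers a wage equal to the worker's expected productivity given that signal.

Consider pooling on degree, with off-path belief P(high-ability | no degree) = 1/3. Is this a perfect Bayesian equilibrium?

At the pooled signal (degree) the firm holds the prior 3/4 and pays 3/4·95 + 1/4·59 = 86. Off-path (no degree) belief 1/3 gives 1/3·95 + 2/3·59 = 71.
High-ability: degree gives 86 − 21 = 65; no degree gives 71 − 8 = 63. Stays. ✓
Low-ability: degree gives 86 − 37 = 49; no degree gives 71 − 8 = 63. Deviates. ✗

No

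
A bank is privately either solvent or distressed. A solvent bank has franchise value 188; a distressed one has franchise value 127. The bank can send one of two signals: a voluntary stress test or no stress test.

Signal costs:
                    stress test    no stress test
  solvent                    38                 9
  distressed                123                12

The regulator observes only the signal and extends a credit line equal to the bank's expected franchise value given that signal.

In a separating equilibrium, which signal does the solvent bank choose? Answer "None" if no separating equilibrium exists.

Try solvent → stress test, distressed → no stress test:
  If types separate, stress test earns payment 188 and no stress test earns 127.
  Solvent: stress test gives 188 − 38 = 150; no stress test gives 127 − 9 = 118. No deviation. ✓
  Distressed: no stress test gives 127 − 12 = 115; stress test gives 188 − 123 = 65. No deviation. ✓
Both hold — the solvent type sends stress test.

stress test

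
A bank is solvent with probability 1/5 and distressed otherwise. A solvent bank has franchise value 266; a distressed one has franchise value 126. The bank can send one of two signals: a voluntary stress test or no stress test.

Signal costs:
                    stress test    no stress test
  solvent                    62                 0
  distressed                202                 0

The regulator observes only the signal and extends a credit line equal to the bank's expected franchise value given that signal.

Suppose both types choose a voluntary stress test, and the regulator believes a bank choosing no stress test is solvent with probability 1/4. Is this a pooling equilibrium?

At the pooled signal (stress test) the regulator holds the prior 1/5 and pays 1/5·266 + 4/5·126 = 154. Off-path (no stress test) belief 1/4 gives 1/4·266 + 3/4·126 = 161.
Solvent: stress test gives 154 − 62 = 92; no stress test gives 161 − 0 = 161. Deviates. ✗
Distressed: stress test gives 154 − 202 = -48; no stress test gives 161 − 0 = 161. Deviates. ✗

No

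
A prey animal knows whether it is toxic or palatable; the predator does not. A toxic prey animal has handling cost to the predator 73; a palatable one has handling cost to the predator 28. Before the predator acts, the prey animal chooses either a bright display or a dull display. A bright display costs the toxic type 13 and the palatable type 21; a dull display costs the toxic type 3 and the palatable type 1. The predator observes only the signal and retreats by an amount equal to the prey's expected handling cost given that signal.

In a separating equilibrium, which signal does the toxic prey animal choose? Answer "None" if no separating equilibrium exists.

Try toxic → bright display, palatable → dull display:
  Under separation the predator infers type exactly: bright display → toxic (pays 73), dull display → palatable (pays 28).
  Toxic: bright display gives 73 − 13 = 60; dull display gives 28 − 3 = 25. No deviation. ✓
  Palatable: dull display gives 28 − 1 = 27; bright display gives 73 − 21 = 52. Would deviate. ✗
Try toxic → dull display, palatable → bright display:
  Under separation the predator infers type exactly: dull display → toxic (pays 73), bright display → palatable (pays 28).
  Toxic: dull display gives 73 − 3 = 70; bright display gives 28 − 13 = 15. No deviation. ✓
  Palatable: bright display gives 28 − 21 = 7; dull display gives 73 − 1 = 72. Would deviate. ✗
Neither assignment is incentive-compatible.

None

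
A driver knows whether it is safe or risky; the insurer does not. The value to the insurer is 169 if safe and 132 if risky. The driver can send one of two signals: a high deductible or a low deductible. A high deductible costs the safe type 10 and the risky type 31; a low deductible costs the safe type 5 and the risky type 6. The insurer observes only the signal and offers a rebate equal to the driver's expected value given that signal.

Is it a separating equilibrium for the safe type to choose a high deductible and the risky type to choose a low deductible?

Under separation the insurer infers type exactly: high deductible → safe (pays 169), low deductible → risky (pays 132).
Safe: high deductible gives 169 − 10 = 159; low deductible gives 132 − 5 = 127. No deviation. ✓
Risky: low deductible gives 132 − 6 = 126; high deductible gives 169 − 31 = 138. Would deviate. ✗

No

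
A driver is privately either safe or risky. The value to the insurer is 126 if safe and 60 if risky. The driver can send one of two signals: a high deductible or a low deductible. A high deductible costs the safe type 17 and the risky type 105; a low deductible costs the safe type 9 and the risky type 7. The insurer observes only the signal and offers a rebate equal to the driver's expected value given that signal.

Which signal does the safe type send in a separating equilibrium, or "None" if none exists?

high deductible

Try safe → high deductible, risky → low deductible:
  If types separate, high deductible earns payment 126 and low deductible earns 60.
  Safe: high deductible gives 126 − 17 = 109; low deductible gives 60 − 9 = 51. No deviation. ✓
  Risky: low deductible gives 60 − 7 = 53; high deductible gives 126 − 105 = 21. No deviation. ✓
Both hold — the safe type sends high deductible.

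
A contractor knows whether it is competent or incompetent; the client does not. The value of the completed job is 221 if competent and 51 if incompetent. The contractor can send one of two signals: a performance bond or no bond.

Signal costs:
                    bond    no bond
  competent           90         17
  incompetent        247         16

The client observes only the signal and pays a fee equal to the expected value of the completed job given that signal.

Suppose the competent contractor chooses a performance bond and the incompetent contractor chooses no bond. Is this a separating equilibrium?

Yes

If types separate, bond earns payment 221 and no bond earns 51.
Competent: bond gives 221 − 90 = 131; no bond gives 51 − 17 = 34. No deviation. ✓
Incompetent: no bond gives 51 − 16 = 35; bond gives 221 − 247 = -26. No deviation. ✓
Neither type gains from mimicking the other.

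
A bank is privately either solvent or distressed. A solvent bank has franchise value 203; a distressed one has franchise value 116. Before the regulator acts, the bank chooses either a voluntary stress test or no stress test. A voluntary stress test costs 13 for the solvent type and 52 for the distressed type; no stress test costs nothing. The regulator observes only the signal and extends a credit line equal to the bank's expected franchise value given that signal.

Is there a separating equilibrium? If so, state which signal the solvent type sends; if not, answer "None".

None

Try solvent → stress test, distressed → no stress test:
  If types separate, stress test earns payment 203 and no stress test earns 116.
  Solvent: stress test gives 203 − 13 = 190; no stress test gives 116 − 0 = 116. No deviation. ✓
  Distressed: no stress test gives 116 − 0 = 116; stress test gives 203 − 52 = 151. Would deviate. ✗
Try solvent → no stress test, distressed → stress test:
  If types separate, no stress test earns payment 203 and stress test earns 116.
  Solvent: no stress test gives 203 − 0 = 203; stress test gives 116 − 13 = 103. No deviation. ✓
  Distressed: stress test gives 116 − 52 = 64; no stress test gives 203 − 0 = 203. Would deviate. ✗
Neither assignment is incentive-compatible.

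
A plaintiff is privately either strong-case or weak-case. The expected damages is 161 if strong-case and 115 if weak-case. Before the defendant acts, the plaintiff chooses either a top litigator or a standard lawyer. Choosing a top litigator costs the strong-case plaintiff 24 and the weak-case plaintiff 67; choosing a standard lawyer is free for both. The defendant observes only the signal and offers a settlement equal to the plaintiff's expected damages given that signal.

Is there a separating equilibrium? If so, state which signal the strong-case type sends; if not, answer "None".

Try strong-case → top litigator, weak-case → standard lawyer:
  Under separation the defendant infers type exactly: top litigator → strong-case (pays 161), standard lawyer → weak-case (pays 115).
  Strong-case: top litigator gives 161 − 24 = 137; standard lawyer gives 115 − 0 = 115. No deviation. ✓
  Weak-case: standard lawyer gives 115 − 0 = 115; top litigator gives 161 − 67 = 94. No deviation. ✓
Both hold — the strong-case type sends top litigator.

top litigator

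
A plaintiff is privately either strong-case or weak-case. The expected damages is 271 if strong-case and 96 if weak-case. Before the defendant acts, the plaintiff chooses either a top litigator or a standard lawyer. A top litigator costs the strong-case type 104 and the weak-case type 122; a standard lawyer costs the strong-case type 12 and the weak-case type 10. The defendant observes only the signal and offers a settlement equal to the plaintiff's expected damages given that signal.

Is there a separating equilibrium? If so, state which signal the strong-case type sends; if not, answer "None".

None

Try strong-case → top litigator, weak-case → standard lawyer:
  If types separate, top litigator earns payment 271 and standard lawyer earns 96.
  Strong-case: top litigator gives 271 − 104 = 167; standard lawyer gives 96 − 12 = 84. No deviation. ✓
  Weak-case: standard lawyer gives 96 − 10 = 86; top litigator gives 271 − 122 = 149. Would deviate. ✗
Try strong-case → standard lawyer, weak-case → top litigator:
  If types separate, standard lawyer earns payment 271 and top litigator earns 96.
  Strong-case: standard lawyer gives 271 − 12 = 259; top litigator gives 96 − 104 = -8. No deviation. ✓
  Weak-case: top litigator gives 96 − 122 = -26; standard lawyer gives 271 − 10 = 261. Would deviate. ✗
Neither assignment is incentive-compatible.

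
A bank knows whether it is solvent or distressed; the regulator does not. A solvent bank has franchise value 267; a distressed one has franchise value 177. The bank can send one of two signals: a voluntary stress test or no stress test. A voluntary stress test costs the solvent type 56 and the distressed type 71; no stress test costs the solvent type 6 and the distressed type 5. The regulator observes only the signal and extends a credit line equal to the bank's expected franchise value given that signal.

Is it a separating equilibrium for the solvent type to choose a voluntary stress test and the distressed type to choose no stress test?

No

Under separation the regulator infers type exactly: stress test → solvent (pays 267), no stress test → distressed (pays 177).
Solvent: stress test gives 267 − 56 = 211; no stress test gives 177 − 6 = 171. No deviation. ✓
Distressed: no stress test gives 177 − 5 = 172; stress test gives 267 − 71 = 196. Would deviate. ✗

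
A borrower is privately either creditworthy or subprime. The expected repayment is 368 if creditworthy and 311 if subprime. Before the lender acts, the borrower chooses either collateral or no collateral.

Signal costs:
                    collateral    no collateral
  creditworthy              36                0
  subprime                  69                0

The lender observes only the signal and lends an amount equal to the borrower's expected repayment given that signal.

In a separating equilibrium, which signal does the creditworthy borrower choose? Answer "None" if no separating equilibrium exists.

collateral

Try creditworthy → collateral, subprime → no collateral:
  If types separate, collateral earns payment 368 and no collateral earns 311.
  Creditworthy: collateral gives 368 − 36 = 332; no collateral gives 311 − 0 = 311. No deviation. ✓
  Subprime: no collateral gives 311 − 0 = 311; collateral gives 368 − 69 = 299. No deviation. ✓
Both hold — the creditworthy type sends collateral.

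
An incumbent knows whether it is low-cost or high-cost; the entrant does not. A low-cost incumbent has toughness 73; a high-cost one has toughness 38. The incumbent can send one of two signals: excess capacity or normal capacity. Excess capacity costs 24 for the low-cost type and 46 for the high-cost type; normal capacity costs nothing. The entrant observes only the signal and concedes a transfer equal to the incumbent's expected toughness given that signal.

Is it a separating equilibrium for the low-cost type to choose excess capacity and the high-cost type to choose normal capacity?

Yes

If types separate, excess capacity earns payment 73 and normal capacity earns 38.
Low-cost: excess capacity gives 73 − 24 = 49; normal capacity gives 38 − 0 = 38. No deviation. ✓
High-cost: normal capacity gives 38 − 0 = 38; excess capacity gives 73 − 46 = 27. No deviation. ✓
Both incentive constraints hold.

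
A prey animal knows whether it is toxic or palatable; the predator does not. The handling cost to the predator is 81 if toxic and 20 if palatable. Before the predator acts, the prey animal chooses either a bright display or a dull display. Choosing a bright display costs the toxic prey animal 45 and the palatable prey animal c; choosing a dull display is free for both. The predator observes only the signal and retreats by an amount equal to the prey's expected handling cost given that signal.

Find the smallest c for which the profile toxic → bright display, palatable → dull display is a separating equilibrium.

Under separation: bright display → toxic (pays 81); dull display → palatable (pays 20).
Toxic: 81 − 45 = 36 ≥ 20 − 0 = 20. Holds regardless of c. ✓
Palatable: 20 − 0 ≥ 81 − c, so c ≥ 81 − 20 = 61.

61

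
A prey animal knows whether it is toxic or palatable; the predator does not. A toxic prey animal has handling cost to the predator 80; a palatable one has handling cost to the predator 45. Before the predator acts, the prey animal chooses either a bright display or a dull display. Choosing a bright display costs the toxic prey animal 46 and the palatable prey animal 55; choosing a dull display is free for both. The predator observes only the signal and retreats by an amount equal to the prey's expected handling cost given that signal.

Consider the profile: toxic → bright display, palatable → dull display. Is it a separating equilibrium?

Under separation the predator infers type exactly: bright display → toxic (pays 80), dull display → palatable (pays 45).
Toxic: bright display gives 80 − 46 = 34; dull display gives 45 − 0 = 45. Would deviate. ✗
Palatable: dull display gives 45 − 0 = 45; bright display gives 80 − 55 = 25. No deviation. ✓

No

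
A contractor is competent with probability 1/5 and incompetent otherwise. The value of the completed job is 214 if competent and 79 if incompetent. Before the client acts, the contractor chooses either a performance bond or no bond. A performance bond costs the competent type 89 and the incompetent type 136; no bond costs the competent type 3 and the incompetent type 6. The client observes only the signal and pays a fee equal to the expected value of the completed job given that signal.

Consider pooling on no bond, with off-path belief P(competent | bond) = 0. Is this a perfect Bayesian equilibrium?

At the pooled signal (no bond) the client holds the prior 1/5 and pays 1/5·214 + 4/5·79 = 106. Off-path (bond) belief 0 gives 0·214 + 1·79 = 79.
Competent: no bond gives 106 − 3 = 103; bond gives 79 − 89 = -10. Stays. ✓
Incompetent: no bond gives 106 − 6 = 100; bond gives 79 − 136 = -57. Stays. ✓

Yes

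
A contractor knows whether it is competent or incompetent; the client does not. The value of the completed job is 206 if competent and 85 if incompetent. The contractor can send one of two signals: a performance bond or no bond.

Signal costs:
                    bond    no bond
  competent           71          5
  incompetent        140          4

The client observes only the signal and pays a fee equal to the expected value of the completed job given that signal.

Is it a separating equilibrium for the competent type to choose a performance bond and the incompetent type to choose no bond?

Yes

Under separation the client infers type exactly: bond → competent (pays 206), no bond → incompetent (pays 85).
Competent: bond gives 206 − 71 = 135; no bond gives 85 − 5 = 80. No deviation. ✓
Incompetent: no bond gives 85 − 4 = 81; bond gives 206 − 140 = 66. No deviation. ✓
Neither type gains from mimicking the other.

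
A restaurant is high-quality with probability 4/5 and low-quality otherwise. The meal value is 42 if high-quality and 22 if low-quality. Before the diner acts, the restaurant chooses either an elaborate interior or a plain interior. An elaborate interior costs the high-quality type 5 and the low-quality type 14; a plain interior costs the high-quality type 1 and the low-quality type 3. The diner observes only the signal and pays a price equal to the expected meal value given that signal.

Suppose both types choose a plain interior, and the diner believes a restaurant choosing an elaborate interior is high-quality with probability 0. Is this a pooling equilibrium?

Yes

At the pooled signal (plain interior) the diner holds the prior 4/5 and pays 4/5·42 + 1/5·22 = 38. Off-path (elaborate interior) belief 0 gives 0·42 + 1·22 = 22.
High-quality: plain interior gives 38 − 1 = 37; elaborate interior gives 22 − 5 = 17. Stays. ✓
Low-quality: plain interior gives 38 − 3 = 35; elaborate interior gives 22 − 14 = 8. Stays. ✓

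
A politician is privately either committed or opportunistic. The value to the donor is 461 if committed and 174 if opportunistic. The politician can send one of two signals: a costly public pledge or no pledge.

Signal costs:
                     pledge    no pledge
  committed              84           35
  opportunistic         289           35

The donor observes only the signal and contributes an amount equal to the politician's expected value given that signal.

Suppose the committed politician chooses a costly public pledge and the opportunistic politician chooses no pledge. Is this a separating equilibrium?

Under separation the donor infers type exactly: pledge → committed (pays 461), no pledge → opportunistic (pays 174).
Committed: pledge gives 461 − 84 = 377; no pledge gives 174 − 35 = 139. No deviation. ✓
Opportunistic: no pledge gives 174 − 35 = 139; pledge gives 461 − 289 = 172. Would deviate. ✗

No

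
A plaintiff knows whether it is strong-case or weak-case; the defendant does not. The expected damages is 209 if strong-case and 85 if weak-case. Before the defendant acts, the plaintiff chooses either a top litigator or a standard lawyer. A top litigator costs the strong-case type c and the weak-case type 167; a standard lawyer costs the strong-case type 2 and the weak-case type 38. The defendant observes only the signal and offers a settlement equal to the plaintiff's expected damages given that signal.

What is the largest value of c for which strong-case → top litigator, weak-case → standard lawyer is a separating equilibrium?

Under separation: top litigator → strong-case (pays 209); standard lawyer → weak-case (pays 85).
Weak-case: 85 − 38 = 47 ≥ 209 − 167 = 42. Holds regardless of c. ✓
Strong-case: 209 − c ≥ 85 − 2, so c ≤ 209 − 83 = 126.

126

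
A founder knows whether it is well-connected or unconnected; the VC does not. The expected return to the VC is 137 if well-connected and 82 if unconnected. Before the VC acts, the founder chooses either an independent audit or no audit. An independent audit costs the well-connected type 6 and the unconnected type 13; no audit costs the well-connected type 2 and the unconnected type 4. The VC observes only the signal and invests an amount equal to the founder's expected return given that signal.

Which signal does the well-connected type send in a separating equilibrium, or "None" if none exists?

None

Try well-connected → audit, unconnected → no audit:
  Under separation the VC infers type exactly: audit → well-connected (pays 137), no audit → unconnected (pays 82).
  Well-connected: audit gives 137 − 6 = 131; no audit gives 82 − 2 = 80. No deviation. ✓
  Unconnected: no audit gives 82 − 4 = 78; audit gives 137 − 13 = 124. Would deviate. ✗
Try well-connected → no audit, unconnected → audit:
  Under separation the VC infers type exactly: no audit → well-connected (pays 137), audit → unconnected (pays 82).
  Well-connected: no audit gives 137 − 2 = 135; audit gives 82 − 6 = 76. No deviation. ✓
  Unconnected: audit gives 82 − 13 = 69; no audit gives 137 − 4 = 133. Would deviate. ✗
Neither assignment is incentive-compatible.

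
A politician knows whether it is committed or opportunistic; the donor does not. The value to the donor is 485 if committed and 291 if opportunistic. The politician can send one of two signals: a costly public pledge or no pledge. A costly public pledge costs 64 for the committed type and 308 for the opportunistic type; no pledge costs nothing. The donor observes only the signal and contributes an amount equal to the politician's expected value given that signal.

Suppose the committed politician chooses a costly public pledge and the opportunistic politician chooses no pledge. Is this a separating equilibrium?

Yes

If types separate, pledge earns payment 485 and no pledge earns 291.
Committed: pledge gives 485 − 64 = 421; no pledge gives 291 − 0 = 291. No deviation. ✓
Opportunistic: no pledge gives 291 − 0 = 291; pledge gives 485 − 308 = 177. No deviation. ✓
Neither type gains from mimicking the other.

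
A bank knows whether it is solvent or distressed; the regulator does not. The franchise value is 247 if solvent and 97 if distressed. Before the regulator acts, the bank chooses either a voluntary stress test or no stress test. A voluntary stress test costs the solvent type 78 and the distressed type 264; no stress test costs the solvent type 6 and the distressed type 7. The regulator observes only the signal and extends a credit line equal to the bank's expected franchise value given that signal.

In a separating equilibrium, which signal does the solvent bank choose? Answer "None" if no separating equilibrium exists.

Try solvent → stress test, distressed → no stress test:
  If types separate, stress test earns payment 247 and no stress test earns 97.
  Solvent: stress test gives 247 − 78 = 169; no stress test gives 97 − 6 = 91. No deviation. ✓
  Distressed: no stress test gives 97 − 7 = 90; stress test gives 247 − 264 = -17. No deviation. ✓
Both hold — the solvent type sends stress test.

stress test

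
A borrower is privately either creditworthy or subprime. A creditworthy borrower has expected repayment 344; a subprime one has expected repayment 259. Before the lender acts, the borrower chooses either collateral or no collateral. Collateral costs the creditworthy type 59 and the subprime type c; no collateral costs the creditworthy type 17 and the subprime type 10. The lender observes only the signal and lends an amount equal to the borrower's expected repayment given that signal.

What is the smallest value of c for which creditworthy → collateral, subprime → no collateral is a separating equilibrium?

95

Under separation: collateral → creditworthy (pays 344); no collateral → subprime (pays 259).
Creditworthy: 344 − 59 = 285 ≥ 259 − 17 = 242. Holds regardless of c. ✓
Subprime: 259 − 10 ≥ 344 − c, so c ≥ 344 − 249 = 95.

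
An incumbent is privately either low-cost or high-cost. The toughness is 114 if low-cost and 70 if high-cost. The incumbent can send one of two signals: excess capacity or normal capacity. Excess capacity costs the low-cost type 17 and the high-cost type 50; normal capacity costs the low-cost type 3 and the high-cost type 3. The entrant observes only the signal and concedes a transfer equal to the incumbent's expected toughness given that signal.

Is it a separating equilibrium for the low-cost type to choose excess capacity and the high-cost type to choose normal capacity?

Yes

Under separation the entrant infers type exactly: excess capacity → low-cost (pays 114), normal capacity → high-cost (pays 70).
Low-cost: excess capacity gives 114 − 17 = 97; normal capacity gives 70 − 3 = 67. No deviation. ✓
High-cost: normal capacity gives 70 − 3 = 67; excess capacity gives 114 − 50 = 64. No deviation. ✓
Neither type gains from mimicking the other.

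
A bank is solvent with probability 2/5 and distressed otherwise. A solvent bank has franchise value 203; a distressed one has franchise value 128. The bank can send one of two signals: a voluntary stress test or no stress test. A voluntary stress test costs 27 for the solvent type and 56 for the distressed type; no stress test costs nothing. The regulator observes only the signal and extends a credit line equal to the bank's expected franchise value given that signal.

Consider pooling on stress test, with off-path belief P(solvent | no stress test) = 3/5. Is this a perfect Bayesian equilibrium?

No

At the pooled signal (stress test) the regulator holds the prior 2/5 and pays 2/5·203 + 3/5·128 = 158. Off-path (no stress test) belief 3/5 gives 3/5·203 + 2/5·128 = 173.
Solvent: stress test gives 158 − 27 = 131; no stress test gives 173 − 0 = 173. Deviates. ✗
Distressed: stress test gives 158 − 56 = 102; no stress test gives 173 − 0 = 173. Deviates. ✗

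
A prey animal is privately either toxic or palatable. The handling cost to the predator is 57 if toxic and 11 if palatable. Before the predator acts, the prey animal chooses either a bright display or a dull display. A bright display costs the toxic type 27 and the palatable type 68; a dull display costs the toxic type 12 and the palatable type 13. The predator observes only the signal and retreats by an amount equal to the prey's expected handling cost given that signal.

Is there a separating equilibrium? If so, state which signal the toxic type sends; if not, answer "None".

Try toxic → bright display, palatable → dull display:
  If types separate, bright display earns payment 57 and dull display earns 11.
  Toxic: bright display gives 57 − 27 = 30; dull display gives 11 − 12 = -1. No deviation. ✓
  Palatable: dull display gives 11 − 13 = -2; bright display gives 57 − 68 = -11. No deviation. ✓
Both hold — the toxic type sends bright display.

bright display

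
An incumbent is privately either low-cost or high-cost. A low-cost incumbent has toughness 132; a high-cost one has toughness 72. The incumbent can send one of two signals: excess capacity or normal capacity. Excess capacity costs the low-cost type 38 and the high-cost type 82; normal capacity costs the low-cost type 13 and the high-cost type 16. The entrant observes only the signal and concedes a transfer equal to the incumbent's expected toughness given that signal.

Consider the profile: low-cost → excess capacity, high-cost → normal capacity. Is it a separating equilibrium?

Yes

If types separate, excess capacity earns payment 132 and normal capacity earns 72.
Low-cost: excess capacity gives 132 − 38 = 94; normal capacity gives 72 − 13 = 59. No deviation. ✓
High-cost: normal capacity gives 72 − 16 = 56; excess capacity gives 132 − 82 = 50. No deviation. ✓
Both incentive constraints hold.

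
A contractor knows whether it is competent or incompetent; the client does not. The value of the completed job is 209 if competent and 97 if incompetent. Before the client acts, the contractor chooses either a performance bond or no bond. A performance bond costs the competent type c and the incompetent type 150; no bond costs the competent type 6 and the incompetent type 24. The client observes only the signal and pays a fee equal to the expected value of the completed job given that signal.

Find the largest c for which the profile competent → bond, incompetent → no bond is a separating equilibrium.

Under separation: bond → competent (pays 209); no bond → incompetent (pays 97).
Incompetent: 97 − 24 = 73 ≥ 209 − 150 = 59. Holds regardless of c. ✓
Competent: 209 − c ≥ 97 − 6, so c ≤ 209 − 91 = 118.

118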